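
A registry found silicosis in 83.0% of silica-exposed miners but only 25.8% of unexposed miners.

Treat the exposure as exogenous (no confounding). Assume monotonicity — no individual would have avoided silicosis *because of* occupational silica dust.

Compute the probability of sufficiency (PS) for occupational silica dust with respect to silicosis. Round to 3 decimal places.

PS ≈ 0.771

p₁ = 0.83, p₀ = 0.258.
Under exogeneity and monotonicity, PS = (p₁ − p₀) / (1 − p₀).
PS = (0.83 − 0.258) / (1 − 0.258) = 0.572 / 0.742 ≈ 0.7709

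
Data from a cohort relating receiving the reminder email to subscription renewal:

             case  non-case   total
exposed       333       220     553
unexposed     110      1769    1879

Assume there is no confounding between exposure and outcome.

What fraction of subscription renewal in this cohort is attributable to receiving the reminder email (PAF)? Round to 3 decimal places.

p₁ = P(outcome | exposed) = 333/553 = 0.60217
p₀ = P(outcome | unexposed) = 110/1879 = 0.058542
Exposure prevalence π = 553/2432 = 0.22738; overall risk P(Y=1) = 0.18215.
Under exogeneity, PAF = [P(Y=1) − p₀]/P(Y=1).
PAF = (0.18215 − 0.058542) / 0.18215 ≈ 0.6786

PAF ≈ 0.679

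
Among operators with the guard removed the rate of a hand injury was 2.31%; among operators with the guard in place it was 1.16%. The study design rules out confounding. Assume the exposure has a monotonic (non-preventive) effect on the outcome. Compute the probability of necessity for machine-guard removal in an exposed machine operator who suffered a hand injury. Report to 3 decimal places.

PN ≈ 0.498

p₁ = 0.0231, p₀ = 0.0116.
Under exogeneity and monotonicity, PN = (p₁ − p₀) / p₁.
PN = (0.0231 − 0.0116) / 0.0231 = 0.0115 / 0.0231 ≈ 0.4978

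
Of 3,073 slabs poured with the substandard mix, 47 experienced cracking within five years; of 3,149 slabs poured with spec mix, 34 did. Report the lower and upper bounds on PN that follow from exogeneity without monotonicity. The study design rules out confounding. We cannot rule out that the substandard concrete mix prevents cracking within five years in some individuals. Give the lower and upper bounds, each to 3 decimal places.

p₁ = P(outcome | exposed) = 47/3073 = 0.015295
p₀ = P(outcome | unexposed) = 34/3149 = 0.010797
Under exogeneity alone the bounds on PN are max{0,(p₁−p₀)/p₁} ≤ PN ≤ min{1,(1−p₀)/p₁}.
  lower = (p₁ − p₀)/p₁ = 0.0044974 / 0.015295 ≈ 0.2941
  upper = min{1, (1 − p₀)/p₁} = 0.9892 / 0.015295 ≈ 64.6770 → capped at 1

0.294 ≤ PN ≤ 1.000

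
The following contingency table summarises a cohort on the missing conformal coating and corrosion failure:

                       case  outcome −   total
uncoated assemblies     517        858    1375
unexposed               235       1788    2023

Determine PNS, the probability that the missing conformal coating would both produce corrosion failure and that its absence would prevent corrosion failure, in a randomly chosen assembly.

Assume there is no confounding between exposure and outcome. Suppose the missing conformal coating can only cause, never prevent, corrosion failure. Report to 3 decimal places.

PNS ≈ 0.260

p₁ = P(outcome | exposed) = 517/1375 = 0.376
p₀ = P(outcome | unexposed) = 235/2023 = 0.11616
Under exogeneity and monotonicity, PNS = p₁ − p₀.
PNS = 0.376 − 0.11616 = 0.25984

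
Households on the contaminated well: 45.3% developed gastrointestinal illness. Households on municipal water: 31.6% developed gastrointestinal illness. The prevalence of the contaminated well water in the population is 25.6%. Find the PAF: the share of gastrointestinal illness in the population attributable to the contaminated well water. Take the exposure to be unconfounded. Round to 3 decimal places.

PAF ≈ 0.100

p₁ = 0.453, p₀ = 0.316.
Overall risk P(Y=1) = π·p₁ + (1−π)·p₀ = 0.256×0.453 + 0.744×0.316 = 0.35107.
Under exogeneity, PAF = [P(Y=1) − p₀] / P(Y=1).
PAF = (0.35107 − 0.316) / 0.35107 ≈ 0.0999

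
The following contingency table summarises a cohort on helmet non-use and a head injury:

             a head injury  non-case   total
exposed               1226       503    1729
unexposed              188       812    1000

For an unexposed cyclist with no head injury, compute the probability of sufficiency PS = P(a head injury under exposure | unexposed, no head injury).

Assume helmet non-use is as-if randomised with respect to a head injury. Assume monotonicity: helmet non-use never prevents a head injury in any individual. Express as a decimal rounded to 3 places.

p₁ = P(outcome | exposed) = 1226/1729 = 0.70908
p₀ = P(outcome | unexposed) = 188/1000 = 0.188
Under exogeneity and monotonicity, PS = (p₁ − p₀)/(1 − p₀).
PS = (0.70908 − 0.188) / 0.812 ≈ 0.6417

PS ≈ 0.642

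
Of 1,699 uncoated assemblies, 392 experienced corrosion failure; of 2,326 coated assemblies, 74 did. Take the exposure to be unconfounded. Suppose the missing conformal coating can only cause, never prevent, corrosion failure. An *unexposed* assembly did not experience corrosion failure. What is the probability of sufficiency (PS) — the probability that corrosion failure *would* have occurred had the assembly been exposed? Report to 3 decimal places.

PS ≈ 0.205

p₁ = P(outcome | exposed) = 392/1699 = 0.23072
p₀ = P(outcome | unexposed) = 74/2326 = 0.031814
Under exogeneity and monotonicity, PS = (p₁ − p₀) / (1 − p₀).
PS = (0.23072 − 0.031814) / (1 − 0.031814) = 0.19891 / 0.96819 ≈ 0.2054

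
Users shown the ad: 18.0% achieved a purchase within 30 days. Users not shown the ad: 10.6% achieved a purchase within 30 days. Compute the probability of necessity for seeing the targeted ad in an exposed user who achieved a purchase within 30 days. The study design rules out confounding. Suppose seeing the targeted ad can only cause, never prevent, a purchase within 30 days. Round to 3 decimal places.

p₁ = 0.18, p₀ = 0.106.
Under exogeneity and monotonicity, PN = (p₁ − p₀) / p₁.
PN = (0.18 − 0.106) / 0.18 = 0.074 / 0.18 ≈ 0.4111

PN ≈ 0.411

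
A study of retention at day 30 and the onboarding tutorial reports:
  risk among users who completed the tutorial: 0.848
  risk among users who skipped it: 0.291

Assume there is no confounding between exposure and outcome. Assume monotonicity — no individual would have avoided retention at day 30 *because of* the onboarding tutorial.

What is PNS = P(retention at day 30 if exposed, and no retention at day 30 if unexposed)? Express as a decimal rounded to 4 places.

PNS ≈ 0.5570

Let p₁ = 0.848, p₀ = 0.291.
Under exogeneity and monotonicity, PNS = p₁ − p₀.
PNS = 0.848 − 0.291 = 0.557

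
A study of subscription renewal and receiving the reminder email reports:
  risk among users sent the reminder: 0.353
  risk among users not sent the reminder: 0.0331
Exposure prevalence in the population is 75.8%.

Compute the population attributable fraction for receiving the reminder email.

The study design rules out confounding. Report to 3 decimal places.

PAF ≈ 0.880

Let p₁ = 0.353, p₀ = 0.0331.
Overall risk P(Y=1) = π·p₁ + (1−π)·p₀ = 0.758×0.353 + 0.242×0.0331 = 0.27558.
Under exogeneity, PAF = [P(Y=1) − p₀] / P(Y=1).
PAF = (0.27558 − 0.0331) / 0.27558 ≈ 0.8799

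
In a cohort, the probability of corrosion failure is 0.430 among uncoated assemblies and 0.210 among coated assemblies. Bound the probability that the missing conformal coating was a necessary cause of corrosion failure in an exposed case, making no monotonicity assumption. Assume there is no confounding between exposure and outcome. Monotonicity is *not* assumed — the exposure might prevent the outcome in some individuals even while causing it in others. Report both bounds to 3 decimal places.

0.512 ≤ PN ≤ 1.000

Let p₁ = 0.43, p₀ = 0.21.
Under exogeneity alone the bounds on PN are max{0,(p₁−p₀)/p₁} ≤ PN ≤ min{1,(1−p₀)/p₁}.
  lower = (p₁ − p₀)/p₁ = 0.22 / 0.43 ≈ 0.5116
  upper = min{1, (1 − p₀)/p₁} = 0.79 / 0.43 ≈ 1.8372 → capped at 1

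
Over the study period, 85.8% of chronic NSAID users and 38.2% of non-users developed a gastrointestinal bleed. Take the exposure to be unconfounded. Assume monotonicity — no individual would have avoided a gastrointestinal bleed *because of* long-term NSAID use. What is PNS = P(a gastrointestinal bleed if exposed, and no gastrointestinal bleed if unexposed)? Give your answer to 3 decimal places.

PNS ≈ 0.476

p₁ = 0.858, p₀ = 0.382.
Under exogeneity and monotonicity, PNS = p₁ − p₀.
PNS = 0.858 − 0.382 = 0.476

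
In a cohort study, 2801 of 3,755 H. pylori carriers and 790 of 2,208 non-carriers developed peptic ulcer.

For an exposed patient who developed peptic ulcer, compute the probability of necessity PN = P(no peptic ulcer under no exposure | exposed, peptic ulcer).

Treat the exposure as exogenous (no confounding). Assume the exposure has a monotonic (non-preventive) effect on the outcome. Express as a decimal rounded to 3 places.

p₁ = P(outcome | exposed) = 2801/3755 = 0.74594
p₀ = P(outcome | unexposed) = 790/2208 = 0.35779
Under exogeneity and monotonicity, PN = (p₁ − p₀) / p₁.
PN = (0.74594 − 0.35779) / 0.74594 = 0.38815 / 0.74594 ≈ 0.5203

PN ≈ 0.520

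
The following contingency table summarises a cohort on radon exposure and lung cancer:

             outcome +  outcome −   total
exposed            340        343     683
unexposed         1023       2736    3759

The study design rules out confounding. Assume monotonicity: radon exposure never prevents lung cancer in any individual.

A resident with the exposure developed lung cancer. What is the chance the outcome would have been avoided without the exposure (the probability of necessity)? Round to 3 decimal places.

p₁ = P(outcome | exposed) = 340/683 = 0.4978
p₀ = P(outcome | unexposed) = 1023/3759 = 0.27215
Under exogeneity and monotonicity, PN = (p₁ − p₀) / p₁.
PN = (0.4978 − 0.27215) / 0.4978 = 0.22566 / 0.4978 ≈ 0.4533

PN ≈ 0.453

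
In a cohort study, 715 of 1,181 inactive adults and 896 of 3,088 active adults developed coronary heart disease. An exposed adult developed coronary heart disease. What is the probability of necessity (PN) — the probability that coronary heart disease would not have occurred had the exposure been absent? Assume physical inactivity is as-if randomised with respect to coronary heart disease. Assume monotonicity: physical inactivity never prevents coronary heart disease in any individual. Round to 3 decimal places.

PN ≈ 0.521

p₁ = P(outcome | exposed) = 715/1181 = 0.60542
p₀ = P(outcome | unexposed) = 896/3088 = 0.29016
Under exogeneity and monotonicity, PN = (p₁ − p₀) / p₁.
PN = (0.60542 − 0.29016) / 0.60542 = 0.31526 / 0.60542 ≈ 0.5207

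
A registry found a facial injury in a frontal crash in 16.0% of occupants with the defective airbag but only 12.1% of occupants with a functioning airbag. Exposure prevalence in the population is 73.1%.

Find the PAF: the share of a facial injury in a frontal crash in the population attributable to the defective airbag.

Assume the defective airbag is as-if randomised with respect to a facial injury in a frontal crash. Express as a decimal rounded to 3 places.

PAF ≈ 0.191

p₁ = 0.16, p₀ = 0.121.
Overall risk P(Y=1) = π·p₁ + (1−π)·p₀ = 0.731×0.16 + 0.269×0.121 = 0.14951.
Under exogeneity, PAF = [P(Y=1) − p₀] / P(Y=1).
PAF = (0.14951 − 0.121) / 0.14951 ≈ 0.1907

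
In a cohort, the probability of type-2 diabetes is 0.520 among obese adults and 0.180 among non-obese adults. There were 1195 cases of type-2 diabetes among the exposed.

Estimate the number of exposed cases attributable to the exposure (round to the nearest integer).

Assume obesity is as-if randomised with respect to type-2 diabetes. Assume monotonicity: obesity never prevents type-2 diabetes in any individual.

about 781 cases

Let p₁ = 0.52, p₀ = 0.18.
PN = (p₁ − p₀)/p₁ = (0.52 − 0.18) / 0.52 ≈ 0.65385.
Attributable cases ≈ PN × (exposed cases) = 0.65385 × 1195 ≈ 781.35.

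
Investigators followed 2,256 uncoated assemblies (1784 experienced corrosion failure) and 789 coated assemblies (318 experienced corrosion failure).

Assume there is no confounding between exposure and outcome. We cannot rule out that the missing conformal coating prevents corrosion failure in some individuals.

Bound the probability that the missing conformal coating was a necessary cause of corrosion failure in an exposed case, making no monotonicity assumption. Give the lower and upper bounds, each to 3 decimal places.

p₁ = P(outcome | exposed) = 1784/2256 = 0.79078
p₀ = P(outcome | unexposed) = 318/789 = 0.40304
Under exogeneity alone the bounds on PN are max{0,(p₁−p₀)/p₁} ≤ PN ≤ min{1,(1−p₀)/p₁}.
  lower = (p₁ − p₀)/p₁ = 0.38774 / 0.79078 ≈ 0.4903
  upper = min{1, (1 − p₀)/p₁} = 0.59696 / 0.79078 ≈ 0.7549

0.490 ≤ PN ≤ 0.755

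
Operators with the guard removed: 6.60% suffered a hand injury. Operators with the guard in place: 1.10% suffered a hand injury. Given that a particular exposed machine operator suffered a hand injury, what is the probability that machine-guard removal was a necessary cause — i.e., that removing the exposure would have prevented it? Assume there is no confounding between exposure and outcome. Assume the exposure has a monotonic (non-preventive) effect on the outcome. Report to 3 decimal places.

PN ≈ 0.833

p₁ = 0.066, p₀ = 0.011.
Under exogeneity and monotonicity, PN = (p₁ − p₀) / p₁.
PN = (0.066 − 0.011) / 0.066 = 0.055 / 0.066 ≈ 0.8333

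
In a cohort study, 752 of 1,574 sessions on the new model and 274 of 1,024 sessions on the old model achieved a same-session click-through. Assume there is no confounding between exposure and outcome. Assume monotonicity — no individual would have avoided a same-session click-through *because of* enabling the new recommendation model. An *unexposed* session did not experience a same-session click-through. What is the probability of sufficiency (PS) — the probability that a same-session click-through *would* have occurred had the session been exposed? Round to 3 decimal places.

p₁ = P(outcome | exposed) = 752/1574 = 0.47776
p₀ = P(outcome | unexposed) = 274/1024 = 0.26758
Under exogeneity and monotonicity, PS = (p₁ − p₀) / (1 − p₀).
PS = (0.47776 − 0.26758) / (1 − 0.26758) = 0.21019 / 0.73242 ≈ 0.2870

PS ≈ 0.287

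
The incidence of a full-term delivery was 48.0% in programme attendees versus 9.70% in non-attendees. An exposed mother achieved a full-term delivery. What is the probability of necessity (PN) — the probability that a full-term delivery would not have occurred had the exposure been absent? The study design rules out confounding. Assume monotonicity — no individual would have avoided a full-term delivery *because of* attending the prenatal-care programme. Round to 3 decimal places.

p₁ = 0.48, p₀ = 0.097.
Under exogeneity and monotonicity, PN = (p₁ − p₀) / p₁.
PN = (0.48 − 0.097) / 0.48 = 0.383 / 0.48 ≈ 0.7979

PN ≈ 0.798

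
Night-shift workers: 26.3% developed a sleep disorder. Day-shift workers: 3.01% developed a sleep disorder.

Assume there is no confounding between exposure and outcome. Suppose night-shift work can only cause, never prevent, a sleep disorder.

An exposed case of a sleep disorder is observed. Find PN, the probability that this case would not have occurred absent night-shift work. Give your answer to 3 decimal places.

p₁ = 0.263, p₀ = 0.0301.
Under exogeneity and monotonicity, PN = (p₁ − p₀) / p₁.
PN = (0.263 − 0.0301) / 0.263 = 0.2329 / 0.263 ≈ 0.8856

PN ≈ 0.886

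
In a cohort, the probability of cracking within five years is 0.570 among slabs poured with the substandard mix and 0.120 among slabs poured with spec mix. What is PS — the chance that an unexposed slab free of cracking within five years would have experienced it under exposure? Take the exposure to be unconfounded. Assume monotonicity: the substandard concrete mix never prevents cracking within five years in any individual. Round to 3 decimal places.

Let p₁ = 0.57, p₀ = 0.12.
Under exogeneity and monotonicity, PS = (p₁ − p₀) / (1 − p₀).
PS = (0.57 − 0.12) / (1 − 0.12) = 0.45 / 0.88 ≈ 0.5114

PS ≈ 0.511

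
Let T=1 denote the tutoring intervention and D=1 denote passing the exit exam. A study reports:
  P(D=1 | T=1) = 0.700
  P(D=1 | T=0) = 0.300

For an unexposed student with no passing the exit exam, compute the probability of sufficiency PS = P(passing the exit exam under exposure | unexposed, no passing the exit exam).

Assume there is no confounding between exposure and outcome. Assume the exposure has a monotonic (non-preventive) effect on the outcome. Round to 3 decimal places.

PS ≈ 0.571

Let p₁ = 0.7, p₀ = 0.3.
Under exogeneity and monotonicity, PS = (p₁ − p₀) / (1 − p₀).
PS = (0.7 − 0.3) / (1 − 0.3) = 0.4 / 0.7 ≈ 0.5714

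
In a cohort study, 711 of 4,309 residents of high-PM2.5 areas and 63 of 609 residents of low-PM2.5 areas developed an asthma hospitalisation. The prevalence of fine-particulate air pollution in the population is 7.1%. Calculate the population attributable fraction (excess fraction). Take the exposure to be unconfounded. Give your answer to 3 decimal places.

p₁ = P(outcome | exposed) = 711/4309 = 0.165
p₀ = P(outcome | unexposed) = 63/609 = 0.10345
Overall risk P(Y=1) = π·p₁ + (1−π)·p₀ = 0.071×0.165 + 0.929×0.10345 = 0.10782.
Under exogeneity, PAF = [P(Y=1) − p₀] / P(Y=1).
PAF = (0.10782 − 0.10345) / 0.10782 ≈ 0.0405

PAF ≈ 0.041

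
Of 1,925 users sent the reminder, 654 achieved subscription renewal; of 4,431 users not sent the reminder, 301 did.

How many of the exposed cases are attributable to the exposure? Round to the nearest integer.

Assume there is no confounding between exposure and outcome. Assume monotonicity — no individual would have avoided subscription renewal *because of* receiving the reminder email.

about 523 cases

p₁ = P(outcome | exposed) = 654/1925 = 0.33974
p₀ = P(outcome | unexposed) = 301/4431 = 0.06793
PN = (p₁ − p₀)/p₁ = (0.33974 − 0.06793) / 0.33974 ≈ 0.80005.
Attributable cases ≈ PN × (exposed cases) = 0.80005 × 654 ≈ 523.23.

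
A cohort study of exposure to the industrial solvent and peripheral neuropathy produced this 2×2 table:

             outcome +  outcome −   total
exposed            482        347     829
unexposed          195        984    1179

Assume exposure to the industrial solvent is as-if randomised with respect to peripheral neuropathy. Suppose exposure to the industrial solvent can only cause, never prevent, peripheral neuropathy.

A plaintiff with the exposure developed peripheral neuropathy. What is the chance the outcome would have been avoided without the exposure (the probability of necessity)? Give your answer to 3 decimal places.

p₁ = P(outcome | exposed) = 482/829 = 0.58142
p₀ = P(outcome | unexposed) = 195/1179 = 0.16539
Under exogeneity and monotonicity, PN = (p₁ − p₀) / p₁.
PN = (0.58142 − 0.16539) / 0.58142 = 0.41603 / 0.58142 ≈ 0.7155

PN ≈ 0.716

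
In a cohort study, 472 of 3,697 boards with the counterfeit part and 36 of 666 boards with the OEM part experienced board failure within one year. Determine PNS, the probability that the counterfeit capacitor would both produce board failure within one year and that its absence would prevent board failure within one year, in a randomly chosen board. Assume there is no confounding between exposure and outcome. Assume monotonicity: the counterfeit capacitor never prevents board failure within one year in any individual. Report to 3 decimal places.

PNS ≈ 0.074

p₁ = P(outcome | exposed) = 472/3697 = 0.12767
p₀ = P(outcome | unexposed) = 36/666 = 0.054054
Under exogeneity and monotonicity, PNS = p₁ − p₀.
PNS = 0.12767 − 0.054054 = 0.073617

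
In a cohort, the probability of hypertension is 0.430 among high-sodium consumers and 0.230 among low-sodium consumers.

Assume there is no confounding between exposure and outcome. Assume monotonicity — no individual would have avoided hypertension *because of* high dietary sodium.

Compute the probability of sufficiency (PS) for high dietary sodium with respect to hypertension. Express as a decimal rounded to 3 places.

Let p₁ = 0.43, p₀ = 0.23.
Under exogeneity and monotonicity, PS = (p₁ − p₀) / (1 − p₀).
PS = (0.43 − 0.23) / (1 − 0.23) = 0.2 / 0.77 ≈ 0.2597

PS ≈ 0.260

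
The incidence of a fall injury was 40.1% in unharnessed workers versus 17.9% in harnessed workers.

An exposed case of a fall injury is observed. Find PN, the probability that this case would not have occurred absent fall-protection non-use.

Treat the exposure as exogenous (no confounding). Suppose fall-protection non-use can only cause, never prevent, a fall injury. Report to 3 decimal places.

PN ≈ 0.554

p₁ = 0.401, p₀ = 0.179.
Under exogeneity and monotonicity, PN = (p₁ − p₀) / p₁.
PN = (0.401 − 0.179) / 0.401 = 0.222 / 0.401 ≈ 0.5536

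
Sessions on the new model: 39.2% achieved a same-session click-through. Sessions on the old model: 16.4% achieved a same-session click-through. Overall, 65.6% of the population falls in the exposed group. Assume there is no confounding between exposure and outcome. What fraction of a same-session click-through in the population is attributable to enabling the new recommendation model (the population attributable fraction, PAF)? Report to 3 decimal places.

PAF ≈ 0.477

p₁ = 0.392, p₀ = 0.164.
Overall risk P(Y=1) = π·p₁ + (1−π)·p₀ = 0.656×0.392 + 0.344×0.164 = 0.31357.
Under exogeneity, PAF = [P(Y=1) − p₀] / P(Y=1).
PAF = (0.31357 − 0.164) / 0.31357 ≈ 0.4770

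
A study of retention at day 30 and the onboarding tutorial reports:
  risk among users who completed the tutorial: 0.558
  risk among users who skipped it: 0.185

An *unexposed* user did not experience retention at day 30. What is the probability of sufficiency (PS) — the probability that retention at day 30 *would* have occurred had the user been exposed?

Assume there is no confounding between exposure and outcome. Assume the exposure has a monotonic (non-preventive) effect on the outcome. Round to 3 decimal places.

PS ≈ 0.458

Let p₁ = 0.558, p₀ = 0.185.
Under exogeneity and monotonicity, PS = (p₁ − p₀) / (1 − p₀).
PS = (0.558 − 0.185) / (1 − 0.185) = 0.373 / 0.815 ≈ 0.4577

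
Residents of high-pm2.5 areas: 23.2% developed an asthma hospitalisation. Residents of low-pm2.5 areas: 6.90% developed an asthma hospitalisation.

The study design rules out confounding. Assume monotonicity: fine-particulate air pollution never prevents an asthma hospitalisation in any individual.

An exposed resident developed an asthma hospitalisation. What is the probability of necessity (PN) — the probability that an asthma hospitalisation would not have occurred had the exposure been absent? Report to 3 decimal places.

p₁ = 0.232, p₀ = 0.069.
Under exogeneity and monotonicity, PN = (p₁ − p₀) / p₁.
PN = (0.232 − 0.069) / 0.232 = 0.163 / 0.232 ≈ 0.7026

PN ≈ 0.703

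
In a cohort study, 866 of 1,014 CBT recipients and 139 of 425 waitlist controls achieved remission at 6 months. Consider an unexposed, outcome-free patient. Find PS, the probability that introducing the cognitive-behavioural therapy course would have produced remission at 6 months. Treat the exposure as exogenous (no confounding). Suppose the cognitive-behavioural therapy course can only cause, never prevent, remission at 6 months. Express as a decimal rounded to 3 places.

p₁ = P(outcome | exposed) = 866/1014 = 0.85404
p₀ = P(outcome | unexposed) = 139/425 = 0.32706
Under exogeneity and monotonicity, PS = (p₁ − p₀) / (1 − p₀).
PS = (0.85404 − 0.32706) / (1 − 0.32706) = 0.52698 / 0.67294 ≈ 0.7831

PS ≈ 0.783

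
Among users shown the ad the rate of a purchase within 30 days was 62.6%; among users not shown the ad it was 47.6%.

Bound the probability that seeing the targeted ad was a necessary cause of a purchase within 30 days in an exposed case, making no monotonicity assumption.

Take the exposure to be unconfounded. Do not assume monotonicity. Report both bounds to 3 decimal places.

p₁ = 0.626, p₀ = 0.476.
Under exogeneity alone the bounds on PN are max{0,(p₁−p₀)/p₁} ≤ PN ≤ min{1,(1−p₀)/p₁}.
  lower = (p₁ − p₀)/p₁ = 0.15 / 0.626 ≈ 0.2396
  upper = min{1, (1 − p₀)/p₁} = 0.524 / 0.626 ≈ 0.8371

0.240 ≤ PN ≤ 0.837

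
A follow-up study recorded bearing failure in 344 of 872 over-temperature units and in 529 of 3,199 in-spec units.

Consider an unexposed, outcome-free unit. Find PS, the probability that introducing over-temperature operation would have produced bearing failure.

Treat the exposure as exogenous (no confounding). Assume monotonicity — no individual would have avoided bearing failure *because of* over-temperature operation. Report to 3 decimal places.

PS ≈ 0.275

p₁ = P(outcome | exposed) = 344/872 = 0.3945
p₀ = P(outcome | unexposed) = 529/3199 = 0.16536
Under exogeneity and monotonicity, PS = (p₁ − p₀) / (1 − p₀).
PS = (0.3945 − 0.16536) / (1 − 0.16536) = 0.22913 / 0.83464 ≈ 0.2745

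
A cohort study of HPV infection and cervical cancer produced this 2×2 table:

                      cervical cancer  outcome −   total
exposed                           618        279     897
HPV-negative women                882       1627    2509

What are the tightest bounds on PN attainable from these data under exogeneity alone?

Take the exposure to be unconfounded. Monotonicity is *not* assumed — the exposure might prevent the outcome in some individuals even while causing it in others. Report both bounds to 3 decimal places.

p₁ = P(outcome | exposed) = 618/897 = 0.68896
p₀ = P(outcome | unexposed) = 882/2509 = 0.35153
Under exogeneity alone the bounds on PN are max{0,(p₁−p₀)/p₁} ≤ PN ≤ min{1,(1−p₀)/p₁}.
  lower = (p₁ − p₀)/p₁ = 0.33743 / 0.68896 ≈ 0.4898
  upper = min{1, (1 − p₀)/p₁} = 0.64847 / 0.68896 ≈ 0.9412

0.490 ≤ PN ≤ 0.941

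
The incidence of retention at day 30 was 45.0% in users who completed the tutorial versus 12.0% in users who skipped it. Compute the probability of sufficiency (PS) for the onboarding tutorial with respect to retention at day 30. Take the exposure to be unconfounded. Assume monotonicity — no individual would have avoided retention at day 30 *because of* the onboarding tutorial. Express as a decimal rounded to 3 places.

PS ≈ 0.375

p₁ = 0.45, p₀ = 0.12.
Under exogeneity and monotonicity, PS = (p₁ − p₀) / (1 − p₀).
PS = (0.45 − 0.12) / (1 − 0.12) = 0.33 / 0.88 ≈ 0.3750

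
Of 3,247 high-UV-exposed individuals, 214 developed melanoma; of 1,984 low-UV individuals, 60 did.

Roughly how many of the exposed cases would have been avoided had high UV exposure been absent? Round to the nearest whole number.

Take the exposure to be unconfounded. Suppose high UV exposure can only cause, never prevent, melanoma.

p₁ = P(outcome | exposed) = 214/3247 = 0.065907
p₀ = P(outcome | unexposed) = 60/1984 = 0.030242
PN = (p₁ − p₀)/p₁ = (0.065907 − 0.030242) / 0.065907 ≈ 0.54114.
Attributable cases ≈ PN × (exposed cases) = 0.54114 × 214 ≈ 115.80.

about 116 cases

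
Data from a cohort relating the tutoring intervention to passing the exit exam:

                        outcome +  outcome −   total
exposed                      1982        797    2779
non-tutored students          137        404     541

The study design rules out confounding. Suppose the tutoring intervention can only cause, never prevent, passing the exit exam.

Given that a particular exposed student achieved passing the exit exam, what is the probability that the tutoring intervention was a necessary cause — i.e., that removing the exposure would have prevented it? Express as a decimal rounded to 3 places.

p₁ = P(outcome | exposed) = 1982/2779 = 0.71321
p₀ = P(outcome | unexposed) = 137/541 = 0.25323
Under exogeneity and monotonicity, PN = (p₁ − p₀)/p₁.
PN = (0.71321 − 0.25323) / 0.71321 ≈ 0.6449

PN ≈ 0.645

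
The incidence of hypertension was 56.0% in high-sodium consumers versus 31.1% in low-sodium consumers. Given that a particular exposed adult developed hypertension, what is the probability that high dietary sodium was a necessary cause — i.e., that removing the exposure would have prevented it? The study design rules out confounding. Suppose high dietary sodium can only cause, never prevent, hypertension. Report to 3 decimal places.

p₁ = 0.56, p₀ = 0.311.
Under exogeneity and monotonicity, PN = (p₁ − p₀) / p₁.
PN = (0.56 − 0.311) / 0.56 = 0.249 / 0.56 ≈ 0.4446

PN ≈ 0.445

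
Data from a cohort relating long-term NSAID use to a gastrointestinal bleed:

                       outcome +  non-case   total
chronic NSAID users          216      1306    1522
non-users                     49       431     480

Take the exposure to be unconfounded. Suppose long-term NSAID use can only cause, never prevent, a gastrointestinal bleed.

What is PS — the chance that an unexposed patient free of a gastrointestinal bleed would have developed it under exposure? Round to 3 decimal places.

PS ≈ 0.044

p₁ = P(outcome | exposed) = 216/1522 = 0.14192
p₀ = P(outcome | unexposed) = 49/480 = 0.10208
Under exogeneity and monotonicity, PS = (p₁ − p₀) / (1 − p₀).
PS = (0.14192 − 0.10208) / (1 − 0.10208) = 0.039835 / 0.89792 ≈ 0.0444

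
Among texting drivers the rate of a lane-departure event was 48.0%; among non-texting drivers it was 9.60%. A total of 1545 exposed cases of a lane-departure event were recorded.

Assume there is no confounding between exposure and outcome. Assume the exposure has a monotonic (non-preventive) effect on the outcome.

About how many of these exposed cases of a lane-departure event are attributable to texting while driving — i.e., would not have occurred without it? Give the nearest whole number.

about 1236 cases

p₁ = 0.48, p₀ = 0.096.
PN = (p₁ − p₀)/p₁ = (0.48 − 0.096) / 0.48 ≈ 0.80000.
Attributable cases ≈ PN × (exposed cases) = 0.80000 × 1545 ≈ 1236.00.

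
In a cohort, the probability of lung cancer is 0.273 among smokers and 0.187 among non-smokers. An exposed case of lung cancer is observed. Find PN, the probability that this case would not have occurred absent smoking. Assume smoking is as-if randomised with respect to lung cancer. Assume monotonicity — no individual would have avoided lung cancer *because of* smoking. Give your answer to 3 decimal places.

PN ≈ 0.315

Let p₁ = 0.273, p₀ = 0.187.
Under exogeneity and monotonicity, PN = (p₁ − p₀) / p₁.
PN = (0.273 − 0.187) / 0.273 = 0.086 / 0.273 ≈ 0.3150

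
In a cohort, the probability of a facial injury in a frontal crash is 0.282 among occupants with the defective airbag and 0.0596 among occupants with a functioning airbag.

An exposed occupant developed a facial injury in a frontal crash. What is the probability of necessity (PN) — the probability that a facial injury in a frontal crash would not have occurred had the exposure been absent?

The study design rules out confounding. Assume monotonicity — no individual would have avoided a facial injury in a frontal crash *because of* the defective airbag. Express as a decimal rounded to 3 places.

PN ≈ 0.789

Let p₁ = 0.282, p₀ = 0.0596.
Under exogeneity and monotonicity, PN = (p₁ − p₀) / p₁.
PN = (0.282 − 0.0596) / 0.282 = 0.2224 / 0.282 ≈ 0.7887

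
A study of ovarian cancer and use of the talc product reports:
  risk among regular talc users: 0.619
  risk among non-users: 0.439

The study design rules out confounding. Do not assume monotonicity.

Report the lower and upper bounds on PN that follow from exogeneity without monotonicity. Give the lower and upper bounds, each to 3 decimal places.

0.291 ≤ PN ≤ 0.906

Let p₁ = 0.619, p₀ = 0.439.
Under exogeneity alone the bounds on PN are max{0,(p₁−p₀)/p₁} ≤ PN ≤ min{1,(1−p₀)/p₁}.
  lower = (p₁ − p₀)/p₁ = 0.18 / 0.619 ≈ 0.2908
  upper = min{1, (1 − p₀)/p₁} = 0.561 / 0.619 ≈ 0.9063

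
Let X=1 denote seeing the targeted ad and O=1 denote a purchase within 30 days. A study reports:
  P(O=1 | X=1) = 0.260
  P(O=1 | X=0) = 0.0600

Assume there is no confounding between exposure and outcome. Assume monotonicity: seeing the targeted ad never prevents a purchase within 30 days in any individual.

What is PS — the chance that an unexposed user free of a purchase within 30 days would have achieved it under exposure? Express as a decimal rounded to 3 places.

Let p₁ = 0.26, p₀ = 0.06.
Under exogeneity and monotonicity, PS = (p₁ − p₀) / (1 − p₀).
PS = (0.26 − 0.06) / (1 − 0.06) = 0.2 / 0.94 ≈ 0.2128

PS ≈ 0.213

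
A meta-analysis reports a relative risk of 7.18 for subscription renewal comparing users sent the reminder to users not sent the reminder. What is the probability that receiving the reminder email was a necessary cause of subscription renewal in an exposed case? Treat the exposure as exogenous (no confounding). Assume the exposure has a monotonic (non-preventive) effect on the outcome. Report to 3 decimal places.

PN ≈ 0.861

Under exogeneity and monotonicity, PN = (RR − 1) / RR = 1 − 1/RR.
PN = (7.18 − 1) / 7.18 = 6.18 / 7.18 ≈ 0.8607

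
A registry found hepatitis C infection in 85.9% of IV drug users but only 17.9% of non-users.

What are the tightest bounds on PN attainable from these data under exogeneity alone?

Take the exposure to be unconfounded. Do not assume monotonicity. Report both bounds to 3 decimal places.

0.792 ≤ PN ≤ 0.956

p₁ = 0.859, p₀ = 0.179.
Under exogeneity alone the bounds on PN are max{0,(p₁−p₀)/p₁} ≤ PN ≤ min{1,(1−p₀)/p₁}.
  lower = (p₁ − p₀)/p₁ = 0.68 / 0.859 ≈ 0.7916
  upper = min{1, (1 − p₀)/p₁} = 0.821 / 0.859 ≈ 0.9558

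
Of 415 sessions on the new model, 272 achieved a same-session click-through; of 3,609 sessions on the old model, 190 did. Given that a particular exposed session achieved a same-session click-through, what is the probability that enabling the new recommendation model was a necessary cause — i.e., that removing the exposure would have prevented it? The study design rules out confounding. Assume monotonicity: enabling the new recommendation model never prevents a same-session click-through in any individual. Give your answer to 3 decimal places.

p₁ = P(outcome | exposed) = 272/415 = 0.65542
p₀ = P(outcome | unexposed) = 190/3609 = 0.052646
Under exogeneity and monotonicity, PN = (p₁ − p₀) / p₁.
PN = (0.65542 − 0.052646) / 0.65542 = 0.60278 / 0.65542 ≈ 0.9197

PN ≈ 0.920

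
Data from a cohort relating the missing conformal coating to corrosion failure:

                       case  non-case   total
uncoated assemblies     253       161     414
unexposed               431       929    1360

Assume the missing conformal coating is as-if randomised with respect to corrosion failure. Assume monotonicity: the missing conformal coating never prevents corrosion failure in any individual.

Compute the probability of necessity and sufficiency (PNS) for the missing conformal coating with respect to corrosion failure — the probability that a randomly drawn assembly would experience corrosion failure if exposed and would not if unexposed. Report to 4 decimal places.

p₁ = P(outcome | exposed) = 253/414 = 0.61111
p₀ = P(outcome | unexposed) = 431/1360 = 0.31691
Under exogeneity and monotonicity, PNS = p₁ − p₀.
PNS = 0.61111 − 0.31691 = 0.2942

PNS ≈ 0.2942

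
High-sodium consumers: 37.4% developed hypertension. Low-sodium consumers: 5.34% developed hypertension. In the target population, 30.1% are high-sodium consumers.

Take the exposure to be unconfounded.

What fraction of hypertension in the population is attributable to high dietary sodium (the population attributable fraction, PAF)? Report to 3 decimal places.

p₁ = 0.374, p₀ = 0.0534.
Overall risk P(Y=1) = π·p₁ + (1−π)·p₀ = 0.301×0.374 + 0.699×0.0534 = 0.1499.
Under exogeneity, PAF = [P(Y=1) − p₀] / P(Y=1).
PAF = (0.1499 − 0.0534) / 0.1499 ≈ 0.6438

PAF ≈ 0.644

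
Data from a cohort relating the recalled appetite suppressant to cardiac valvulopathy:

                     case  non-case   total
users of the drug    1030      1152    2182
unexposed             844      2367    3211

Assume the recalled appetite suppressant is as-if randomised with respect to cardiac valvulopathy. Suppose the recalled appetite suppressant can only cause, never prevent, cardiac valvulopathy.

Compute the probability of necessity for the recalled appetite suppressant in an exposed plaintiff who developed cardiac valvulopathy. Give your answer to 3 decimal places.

PN ≈ 0.443

p₁ = P(outcome | exposed) = 1030/2182 = 0.47204
p₀ = P(outcome | unexposed) = 844/3211 = 0.26285
Under exogeneity and monotonicity, PN = (p₁ − p₀) / p₁.
PN = (0.47204 − 0.26285) / 0.47204 = 0.2092 / 0.47204 ≈ 0.4432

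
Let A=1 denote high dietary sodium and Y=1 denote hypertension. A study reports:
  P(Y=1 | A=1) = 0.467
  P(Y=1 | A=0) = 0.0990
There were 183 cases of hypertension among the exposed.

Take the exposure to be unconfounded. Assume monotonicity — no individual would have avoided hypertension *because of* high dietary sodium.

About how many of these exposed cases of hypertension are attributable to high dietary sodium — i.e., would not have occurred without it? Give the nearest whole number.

Let p₁ = 0.467, p₀ = 0.099.
PN = (p₁ − p₀)/p₁ = (0.467 − 0.099) / 0.467 ≈ 0.78801.
Attributable cases ≈ PN × (exposed cases) = 0.78801 × 183 ≈ 144.21.

about 144 cases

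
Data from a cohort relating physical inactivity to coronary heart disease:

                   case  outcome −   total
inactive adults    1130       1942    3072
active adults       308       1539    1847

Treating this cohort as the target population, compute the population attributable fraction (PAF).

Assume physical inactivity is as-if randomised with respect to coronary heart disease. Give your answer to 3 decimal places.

PAF ≈ 0.430

p₁ = P(outcome | exposed) = 1130/3072 = 0.36784
p₀ = P(outcome | unexposed) = 308/1847 = 0.16676
Exposure prevalence π = 3072/4919 = 0.62452; overall risk P(Y=1) = 0.29234.
Under exogeneity, PAF = [P(Y=1) − p₀]/P(Y=1).
PAF = (0.29234 − 0.16676) / 0.29234 ≈ 0.4296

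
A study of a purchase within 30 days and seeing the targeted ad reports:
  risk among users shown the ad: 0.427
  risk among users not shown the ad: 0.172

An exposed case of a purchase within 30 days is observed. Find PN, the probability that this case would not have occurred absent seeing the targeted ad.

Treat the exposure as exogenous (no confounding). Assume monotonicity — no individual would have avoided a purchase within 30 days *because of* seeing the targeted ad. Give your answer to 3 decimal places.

PN ≈ 0.597

Let p₁ = 0.427, p₀ = 0.172.
Under exogeneity and monotonicity, PN = (p₁ − p₀) / p₁.
PN = (0.427 − 0.172) / 0.427 = 0.255 / 0.427 ≈ 0.5972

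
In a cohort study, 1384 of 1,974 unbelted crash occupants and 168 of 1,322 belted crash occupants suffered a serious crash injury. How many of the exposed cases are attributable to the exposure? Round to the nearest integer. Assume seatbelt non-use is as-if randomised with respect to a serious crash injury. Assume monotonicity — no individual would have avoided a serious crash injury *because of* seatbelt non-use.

p₁ = P(outcome | exposed) = 1384/1974 = 0.70111
p₀ = P(outcome | unexposed) = 168/1322 = 0.12708
PN = (p₁ − p₀)/p₁ = (0.70111 − 0.12708) / 0.70111 ≈ 0.81875.
Attributable cases ≈ PN × (exposed cases) = 0.81875 × 1384 ≈ 1133.14.

about 1133 cases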